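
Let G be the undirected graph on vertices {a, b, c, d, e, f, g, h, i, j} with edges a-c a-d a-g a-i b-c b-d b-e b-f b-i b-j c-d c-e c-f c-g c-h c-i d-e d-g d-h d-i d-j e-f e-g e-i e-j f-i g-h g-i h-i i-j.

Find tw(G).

4

A width-4 tree decomposition is:
Bags: B1 = {a, c, d, g, i}  B2 = {c, d, e, g, i}  B3 = {b, c, d, e, i}  B4 = {b, c, e, f, i}  B5 = {c, d, g, h, i}  B6 = {b, d, e, i, j}
Tree: B1–B2, B2–B3, B3–B4, B2–B5, B3–B6
Each bag holds 5 vertices, so the decomposition has width 4, which upper-bounds the treewidth. For the lower bound, the 5 vertices {b, d, e, i, j} are pairwise adjacent, and any tree decomposition puts a clique entirely inside one bag — forcing width ≥ 4. The upper and lower bounds meet at 4, so that is the treewidth.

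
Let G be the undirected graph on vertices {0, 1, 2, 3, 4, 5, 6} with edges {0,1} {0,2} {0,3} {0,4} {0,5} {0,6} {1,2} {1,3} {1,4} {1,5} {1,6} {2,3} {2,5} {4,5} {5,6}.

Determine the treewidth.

3

A width-3 tree decomposition is:
Bags: B1 = {0, 1, 2, 3}  B2 = {0, 1, 2, 5}  B3 = {0, 1, 4, 5}  B4 = {0, 1, 5, 6}
Tree: B1–B2, B2–B3, B3–B4
Every bag has size at most 4, so the width is 4 − 1 = 3 and tw(G) ≤ 3. For the lower bound, the 4 vertices {0, 1, 2, 3} are pairwise adjacent, and any tree decomposition puts a clique entirely inside one bag — forcing width ≥ 3. Combining the bounds, tw(G) = 3.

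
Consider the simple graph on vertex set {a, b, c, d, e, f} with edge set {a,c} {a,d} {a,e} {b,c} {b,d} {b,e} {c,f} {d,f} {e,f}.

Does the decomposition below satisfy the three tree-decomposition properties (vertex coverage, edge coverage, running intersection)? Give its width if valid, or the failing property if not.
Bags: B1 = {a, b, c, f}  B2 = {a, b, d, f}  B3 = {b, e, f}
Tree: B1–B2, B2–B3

A tree decomposition must satisfy three properties: every vertex lies in some bag; for every edge, both endpoints lie together in some bag; and for every vertex, the bags containing it form a connected subtree. Here edge (a,e) lies in no bag, so the decomposition is invalid.

No — edge (a,e) lies in no bag.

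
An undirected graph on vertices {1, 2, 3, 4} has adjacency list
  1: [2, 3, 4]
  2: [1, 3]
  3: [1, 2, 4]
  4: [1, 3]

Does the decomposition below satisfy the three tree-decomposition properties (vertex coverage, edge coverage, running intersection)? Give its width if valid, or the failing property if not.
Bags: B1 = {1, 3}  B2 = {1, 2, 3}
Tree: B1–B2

A tree decomposition must satisfy three properties: every vertex lies in some bag; for every edge, both endpoints lie together in some bag; and for every vertex, the bags containing it form a connected subtree. Here vertex 4 appears in no bag, so the decomposition is invalid.

No — vertex 4 appears in no bag.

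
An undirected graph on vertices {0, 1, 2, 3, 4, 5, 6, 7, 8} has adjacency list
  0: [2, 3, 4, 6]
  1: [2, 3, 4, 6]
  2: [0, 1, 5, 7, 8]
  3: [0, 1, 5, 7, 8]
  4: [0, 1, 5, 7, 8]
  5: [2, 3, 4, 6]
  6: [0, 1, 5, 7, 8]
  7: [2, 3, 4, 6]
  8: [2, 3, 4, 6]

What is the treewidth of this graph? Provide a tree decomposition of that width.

Each bag holds 5 vertices, so the decomposition has width 4, which upper-bounds the treewidth. For the lower bound: the 5 vertex sets {3,8}, {1,6}, {0,4}, {2}, {5} are disjoint, each induces a connected subgraph, and every pair is joined by at least one edge of G. Contracting each set to a single vertex therefore yields K_{5} as a minor, and since treewidth is minor-monotone, tw(G) ≥ tw(K_{5}) = 4. Therefore the treewidth is 4.

Treewidth 4.
Bags: B1 = {2, 3, 4, 6, 8}  B2 = {1, 2, 3, 4, 6}  B3 = {0, 2, 3, 4, 6}  B4 = {2, 3, 4, 5, 6}  B5 = {2, 3, 4, 6, 7}
Tree: B1–B2, B2–B3, B3–B4, B4–B5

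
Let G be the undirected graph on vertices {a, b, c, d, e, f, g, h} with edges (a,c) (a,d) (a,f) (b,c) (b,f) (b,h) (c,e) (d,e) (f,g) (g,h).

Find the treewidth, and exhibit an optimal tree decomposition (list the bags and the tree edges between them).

Every bag has size at most 3, so the width is 3 − 1 = 2 and tw(G) ≤ 2. The edges e–d–a–c–e form a cycle, so G is not a tree and its treewidth is at least 2. Combining the bounds, tw(G) = 2.

Treewidth 2.
Bags: B1 = {c, d, e}  B2 = {a, c, d}  B3 = {a, b, c}  B4 = {a, b, f}  B5 = {b, f, h}  B6 = {f, g, h}
Tree: B1–B2, B2–B3, B3–B4, B4–B5, B5–B6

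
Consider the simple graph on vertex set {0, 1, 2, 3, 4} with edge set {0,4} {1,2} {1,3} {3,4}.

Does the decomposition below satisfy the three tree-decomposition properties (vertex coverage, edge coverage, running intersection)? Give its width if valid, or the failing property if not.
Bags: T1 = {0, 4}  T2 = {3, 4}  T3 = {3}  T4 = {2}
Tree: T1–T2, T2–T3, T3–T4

No — vertex 1 appears in no bag.

A tree decomposition must satisfy three properties: every vertex lies in some bag; for every edge, both endpoints lie together in some bag; and for every vertex, the bags containing it form a connected subtree. Here vertex 1 appears in no bag, so the decomposition is invalid.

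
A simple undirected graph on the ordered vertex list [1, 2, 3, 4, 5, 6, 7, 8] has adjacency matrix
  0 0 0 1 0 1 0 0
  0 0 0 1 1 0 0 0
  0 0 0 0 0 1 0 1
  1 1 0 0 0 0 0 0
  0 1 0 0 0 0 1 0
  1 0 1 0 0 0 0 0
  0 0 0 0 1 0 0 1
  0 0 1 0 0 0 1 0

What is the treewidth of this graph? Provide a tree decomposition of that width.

Every bag has size at most 3, so the width is 3 − 1 = 2 and tw(G) ≤ 2. The edges 8–7–5–2–4–1–6–3–8 form a cycle, so G is not a tree and its treewidth is at least 2. Therefore the treewidth is 2.

Treewidth 2.
Bags: B1 = {5, 7, 8}  B2 = {2, 5, 8}  B3 = {2, 4, 8}  B4 = {1, 4, 8}  B5 = {1, 6, 8}  B6 = {3, 6, 8}
Tree: B1–B2, B2–B3, B3–B4, B4–B5, B5–B6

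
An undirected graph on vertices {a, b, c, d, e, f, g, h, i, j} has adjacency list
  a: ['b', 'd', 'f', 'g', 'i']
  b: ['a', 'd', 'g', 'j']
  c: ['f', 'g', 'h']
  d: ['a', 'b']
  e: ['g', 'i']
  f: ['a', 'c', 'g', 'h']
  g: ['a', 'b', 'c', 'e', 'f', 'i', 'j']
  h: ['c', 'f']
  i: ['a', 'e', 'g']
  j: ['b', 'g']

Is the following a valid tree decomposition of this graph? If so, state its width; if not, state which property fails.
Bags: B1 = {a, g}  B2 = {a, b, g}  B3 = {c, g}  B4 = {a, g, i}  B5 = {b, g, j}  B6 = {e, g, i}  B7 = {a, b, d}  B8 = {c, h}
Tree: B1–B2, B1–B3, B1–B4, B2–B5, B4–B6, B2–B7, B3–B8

A tree decomposition must satisfy three properties: every vertex lies in some bag; for every edge, both endpoints lie together in some bag; and for every vertex, the bags containing it form a connected subtree. Here vertex f appears in no bag, so the decomposition is invalid.

No — vertex f appears in no bag.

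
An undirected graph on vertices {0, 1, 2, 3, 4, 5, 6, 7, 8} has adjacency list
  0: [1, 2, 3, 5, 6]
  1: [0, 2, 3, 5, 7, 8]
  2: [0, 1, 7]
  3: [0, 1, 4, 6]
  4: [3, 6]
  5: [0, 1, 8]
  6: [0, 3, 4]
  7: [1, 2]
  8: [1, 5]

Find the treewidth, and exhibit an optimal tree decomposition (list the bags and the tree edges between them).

Treewidth 2.
Bags: B1 = {0, 1, 3}  B2 = {0, 1, 2}  B3 = {1, 2, 7}  B4 = {0, 1, 5}  B5 = {0, 3, 6}  B6 = {1, 5, 8}  B7 = {3, 4, 6}
Tree: B1–B2, B2–B3, B1–B4, B1–B5, B4–B6, B5–B7

Every bag has size at most 3, so the width is 3 − 1 = 2 and tw(G) ≤ 2. Conversely, {0, 1, 2} is a clique of size 3, and the vertices of any clique must share a bag in every tree decomposition; so some bag has ≥ 3 vertices and tw(G) ≥ 2. The upper and lower bounds meet at 2, so that is the treewidth.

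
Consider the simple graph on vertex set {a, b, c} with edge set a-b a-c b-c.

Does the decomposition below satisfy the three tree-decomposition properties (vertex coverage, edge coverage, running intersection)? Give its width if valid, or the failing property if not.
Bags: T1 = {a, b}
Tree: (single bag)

A tree decomposition must satisfy three properties: every vertex lies in some bag; for every edge, both endpoints lie together in some bag; and for every vertex, the bags containing it form a connected subtree. Here vertex c appears in no bag, so the decomposition is invalid.

No — vertex c appears in no bag.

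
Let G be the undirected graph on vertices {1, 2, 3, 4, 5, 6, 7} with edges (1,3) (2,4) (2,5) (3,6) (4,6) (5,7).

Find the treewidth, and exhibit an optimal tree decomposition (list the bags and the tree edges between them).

Treewidth 1.
One optimal decomposition is:
Bags: B1 = {5, 7}  B2 = {2, 5}  B3 = {2, 4}  B4 = {4, 6}  B5 = {3, 6}  B6 = {1, 3}
Tree: B1–B2, B2–B3, B3–B4, B4–B5, B5–B6

The largest bag has 2 vertices, giving width 1; this decomposition certifies tw(G) ≤ 1. Since G has at least one edge (e.g. 7–5), it is not an edgeless graph, so tw(G) ≥ 1. Hence tw(G) = 1 exactly.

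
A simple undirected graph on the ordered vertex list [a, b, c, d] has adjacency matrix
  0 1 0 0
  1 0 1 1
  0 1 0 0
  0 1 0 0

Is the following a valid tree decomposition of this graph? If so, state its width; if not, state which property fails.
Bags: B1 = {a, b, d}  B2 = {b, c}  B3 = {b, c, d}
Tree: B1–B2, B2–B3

No — bags containing vertex d are not connected in the tree.

A tree decomposition must satisfy three properties: every vertex lies in some bag; for every edge, both endpoints lie together in some bag; and for every vertex, the bags containing it form a connected subtree. Here bags containing vertex d are not connected in the tree, so the decomposition is invalid.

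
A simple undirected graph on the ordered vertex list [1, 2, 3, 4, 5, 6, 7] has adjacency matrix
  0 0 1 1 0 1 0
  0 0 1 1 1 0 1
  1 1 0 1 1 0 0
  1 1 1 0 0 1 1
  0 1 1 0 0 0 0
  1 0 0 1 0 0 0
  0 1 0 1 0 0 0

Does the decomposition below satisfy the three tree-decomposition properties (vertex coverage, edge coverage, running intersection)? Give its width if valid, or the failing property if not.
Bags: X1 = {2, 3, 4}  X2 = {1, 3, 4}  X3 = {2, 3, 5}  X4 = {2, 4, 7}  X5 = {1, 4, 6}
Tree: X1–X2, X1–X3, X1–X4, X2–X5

Every vertex of G appears in some bag (union = {1, 2, 3, 4, 5, 6, 7}); every edge is covered by a bag; and for each vertex v the set of bags containing v is connected in the bag tree. The decomposition is therefore valid. The largest bag has 3 vertices, so the width is 2.

Yes; width 2.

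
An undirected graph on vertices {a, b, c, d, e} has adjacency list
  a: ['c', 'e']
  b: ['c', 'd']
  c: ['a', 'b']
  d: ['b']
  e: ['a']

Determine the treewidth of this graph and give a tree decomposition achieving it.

Each bag holds 2 vertices, so the decomposition has width 1, which upper-bounds the treewidth. G has an edge, so its treewidth is at least 1. Combining the bounds, tw(G) = 1.

Treewidth 1.
One such decomposition:
Bags: B1 = {a, e}  B2 = {a, c}  B3 = {b, c}  B4 = {b, d}
Tree: B1–B2, B2–B3, B3–B4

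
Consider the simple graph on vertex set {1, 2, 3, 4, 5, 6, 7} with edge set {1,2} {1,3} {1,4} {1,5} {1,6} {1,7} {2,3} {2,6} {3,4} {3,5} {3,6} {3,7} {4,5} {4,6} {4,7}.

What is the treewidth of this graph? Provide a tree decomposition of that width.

Treewidth 3.
One optimal decomposition is:
Bags: B1 = {1, 3, 4, 6}  B2 = {1, 2, 3, 6}  B3 = {1, 3, 4, 5}  B4 = {1, 3, 4, 7}
Tree: B1–B2, B1–B3, B1–B4

The largest bag has 4 vertices, giving width 3; this decomposition certifies tw(G) ≤ 3. For the lower bound, the 4 vertices {1, 2, 3, 6} are pairwise adjacent, and any tree decomposition puts a clique entirely inside one bag — forcing width ≥ 3. Hence tw(G) = 3 exactly.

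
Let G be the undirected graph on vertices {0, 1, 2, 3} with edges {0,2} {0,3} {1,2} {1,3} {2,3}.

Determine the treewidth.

2

A width-2 tree decomposition is:
Bags: B1 = {0, 2, 3}  B2 = {1, 2, 3}
Tree: B1–B2
Each bag holds 3 vertices, so the decomposition has width 2, which upper-bounds the treewidth. On the other hand G contains the 3-clique {0, 2, 3}. A clique must lie in a single bag of any decomposition, so no decomposition can have width below 2. Combining the bounds, tw(G) = 2.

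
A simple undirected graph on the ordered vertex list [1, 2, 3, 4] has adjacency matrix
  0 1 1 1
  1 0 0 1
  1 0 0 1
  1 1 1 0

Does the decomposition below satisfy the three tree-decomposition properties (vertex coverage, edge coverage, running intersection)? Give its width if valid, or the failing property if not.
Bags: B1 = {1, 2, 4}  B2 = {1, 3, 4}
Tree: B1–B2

Vertex coverage: the bags together contain {1, 2, 3, 4}, the full vertex set. Edge coverage: each edge of G has both endpoints in at least one bag. Running intersection: for every vertex, the bags containing it form a connected subtree. All three properties hold, so this is a valid tree decomposition of width max|bag| − 1 = 2, and hence tw(G) ≤ 2.

Yes; width 2.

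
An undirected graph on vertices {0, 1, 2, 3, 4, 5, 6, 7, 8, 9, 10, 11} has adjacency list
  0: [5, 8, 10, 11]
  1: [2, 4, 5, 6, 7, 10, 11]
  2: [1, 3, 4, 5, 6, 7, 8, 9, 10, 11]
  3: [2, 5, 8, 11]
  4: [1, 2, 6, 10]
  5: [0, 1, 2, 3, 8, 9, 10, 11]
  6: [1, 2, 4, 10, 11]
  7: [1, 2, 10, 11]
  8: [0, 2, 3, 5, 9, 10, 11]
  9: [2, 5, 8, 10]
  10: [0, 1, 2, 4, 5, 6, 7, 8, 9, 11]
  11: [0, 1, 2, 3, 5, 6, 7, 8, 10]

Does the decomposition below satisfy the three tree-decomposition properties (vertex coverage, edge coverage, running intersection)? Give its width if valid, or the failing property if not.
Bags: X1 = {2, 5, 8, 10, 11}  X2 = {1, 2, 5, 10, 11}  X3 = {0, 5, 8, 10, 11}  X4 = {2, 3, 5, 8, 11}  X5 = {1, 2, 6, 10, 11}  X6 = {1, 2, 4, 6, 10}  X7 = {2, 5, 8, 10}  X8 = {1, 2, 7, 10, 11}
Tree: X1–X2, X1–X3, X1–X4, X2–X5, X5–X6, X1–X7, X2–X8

A tree decomposition must satisfy three properties: every vertex lies in some bag; for every edge, both endpoints lie together in some bag; and for every vertex, the bags containing it form a connected subtree. Here vertex 9 appears in no bag, so the decomposition is invalid.

No — vertex 9 appears in no bag.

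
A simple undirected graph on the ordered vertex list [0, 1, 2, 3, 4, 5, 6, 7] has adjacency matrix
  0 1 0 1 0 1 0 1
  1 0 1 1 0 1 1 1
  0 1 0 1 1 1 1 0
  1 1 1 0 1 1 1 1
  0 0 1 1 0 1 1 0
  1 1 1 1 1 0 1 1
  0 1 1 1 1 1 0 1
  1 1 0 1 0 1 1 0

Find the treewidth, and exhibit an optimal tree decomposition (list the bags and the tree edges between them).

Treewidth 4.
One such decomposition:
Bags: B1 = {1, 3, 5, 6, 7}  B2 = {1, 2, 3, 5, 6}  B3 = {0, 1, 3, 5, 7}  B4 = {2, 3, 4, 5, 6}
Tree: B1–B2, B1–B3, B2–B4

Every bag has size at most 5, so the width is 5 − 1 = 4 and tw(G) ≤ 4. For the lower bound, the 5 vertices {0, 1, 3, 5, 7} are pairwise adjacent, and any tree decomposition puts a clique entirely inside one bag — forcing width ≥ 4. Therefore the treewidth is 4.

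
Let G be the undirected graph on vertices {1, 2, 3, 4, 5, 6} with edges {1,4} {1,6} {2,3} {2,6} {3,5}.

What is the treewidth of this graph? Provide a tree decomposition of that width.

Treewidth 1.
One optimal decomposition is:
Bags: B1 = {3, 5}  B2 = {2, 3}  B3 = {2, 6}  B4 = {1, 6}  B5 = {1, 4}
Tree: B1–B2, B2–B3, B3–B4, B4–B5

Each bag holds 2 vertices, so the decomposition has width 1, which upper-bounds the treewidth. Any graph with an edge has treewidth ≥ 1, and G has the edge 5–3. Therefore the treewidth is 1.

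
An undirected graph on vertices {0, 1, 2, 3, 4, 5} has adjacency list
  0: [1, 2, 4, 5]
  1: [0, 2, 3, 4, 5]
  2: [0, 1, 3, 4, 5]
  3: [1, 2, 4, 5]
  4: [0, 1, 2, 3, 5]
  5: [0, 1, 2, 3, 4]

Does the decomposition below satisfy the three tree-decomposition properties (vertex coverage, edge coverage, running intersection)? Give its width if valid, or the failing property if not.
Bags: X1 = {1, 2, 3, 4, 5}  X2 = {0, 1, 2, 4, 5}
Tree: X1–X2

Yes; width 4.

Checking the three conditions: (i) the bags cover all of {0, 1, 2, 3, 4, 5}; (ii) for each edge, some bag contains both endpoints; (iii) the bags containing any fixed vertex form a subtree. All hold, so the decomposition is valid with width 5 − 1 = 4.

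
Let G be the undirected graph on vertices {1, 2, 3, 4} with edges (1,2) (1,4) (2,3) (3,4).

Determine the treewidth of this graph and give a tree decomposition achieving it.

Each bag holds 3 vertices, so the decomposition has width 2, which upper-bounds the treewidth. Since 2–3–4–1–2 is a cycle in G, G is not acyclic. Forests are exactly the graphs of treewidth ≤ 1, so tw(G) ≥ 2. Combining the bounds, tw(G) = 2.

Treewidth 2.
One optimal decomposition is:
Bags: B1 = {2, 3, 4}  B2 = {1, 2, 4}
Tree: B1–B2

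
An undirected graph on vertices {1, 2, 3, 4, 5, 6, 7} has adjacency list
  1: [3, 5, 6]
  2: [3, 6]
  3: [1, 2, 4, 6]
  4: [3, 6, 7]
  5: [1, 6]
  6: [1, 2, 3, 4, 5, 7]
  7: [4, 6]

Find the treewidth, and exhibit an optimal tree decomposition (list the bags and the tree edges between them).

The largest bag has 3 vertices, giving width 2; this decomposition certifies tw(G) ≤ 2. For the lower bound, the 3 vertices {1, 3, 6} are pairwise adjacent, and any tree decomposition puts a clique entirely inside one bag — forcing width ≥ 2. The upper and lower bounds meet at 2, so that is the treewidth.

Treewidth 2.
One such decomposition:
Bags: B1 = {1, 3, 6}  B2 = {3, 4, 6}  B3 = {1, 5, 6}  B4 = {2, 3, 6}  B5 = {4, 6, 7}
Tree: B1–B2, B1–B3, B2–B4, B2–B5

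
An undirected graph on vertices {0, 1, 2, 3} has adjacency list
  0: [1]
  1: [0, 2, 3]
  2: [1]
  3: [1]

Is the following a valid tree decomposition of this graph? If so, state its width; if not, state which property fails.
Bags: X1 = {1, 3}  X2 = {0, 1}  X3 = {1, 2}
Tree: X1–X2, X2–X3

Yes; width 1.

Every vertex of G appears in some bag (union = {0, 1, 2, 3}); every edge is covered by a bag; and for each vertex v the set of bags containing v is connected in the bag tree. The decomposition is therefore valid. The largest bag has 2 vertices, so the width is 1.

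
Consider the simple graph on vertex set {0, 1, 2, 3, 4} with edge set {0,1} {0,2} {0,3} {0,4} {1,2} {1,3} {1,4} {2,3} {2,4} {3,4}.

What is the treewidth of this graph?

A width-4 tree decomposition is:
Bags: B1 = {0, 1, 2, 3, 4}
Tree: (single bag)
A single bag containing all 5 vertices is trivially a valid decomposition of width 4. Conversely, {0, 1, 2, 3, 4} is a clique of size 5, and the vertices of any clique must share a bag in every tree decomposition; so some bag has ≥ 5 vertices and tw(G) ≥ 4. Hence tw(G) = 4 exactly.

4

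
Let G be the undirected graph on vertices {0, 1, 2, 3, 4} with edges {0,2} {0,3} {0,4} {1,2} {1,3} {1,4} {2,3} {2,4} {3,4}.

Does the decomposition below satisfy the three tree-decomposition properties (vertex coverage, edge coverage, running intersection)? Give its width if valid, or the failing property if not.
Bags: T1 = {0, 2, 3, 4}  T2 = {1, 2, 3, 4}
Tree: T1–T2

Yes; width 3.

Vertex coverage: the bags together contain {0, 1, 2, 3, 4}, the full vertex set. Edge coverage: each edge of G has both endpoints in at least one bag. Running intersection: for every vertex, the bags containing it form a connected subtree. All three properties hold, so this is a valid tree decomposition of width max|bag| − 1 = 3, and hence tw(G) ≤ 3.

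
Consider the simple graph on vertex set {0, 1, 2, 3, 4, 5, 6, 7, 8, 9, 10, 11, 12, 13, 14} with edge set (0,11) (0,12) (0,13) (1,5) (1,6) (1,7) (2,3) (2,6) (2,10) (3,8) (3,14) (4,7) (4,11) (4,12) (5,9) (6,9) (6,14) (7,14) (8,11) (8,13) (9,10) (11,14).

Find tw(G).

A width-3 tree decomposition is:
Bags: B1 = {2, 5, 9, 10}  B2 = {2, 5, 6, 9}  B3 = {1, 2, 5, 6}  B4 = {1, 2, 3, 6}  B5 = {1, 3, 6, 14}  B6 = {1, 3, 7, 14}  B7 = {3, 7, 8, 14}  B8 = {7, 8, 11, 14}  B9 = {4, 7, 8, 11}  B10 = {4, 8, 11, 13}  B11 = {0, 4, 11, 13}  B12 = {0, 4, 12, 13}
Tree: B1–B2, B2–B3, B3–B4, B4–B5, B5–B6, B6–B7, B7–B8, B8–B9, B9–B10, B10–B11, B11–B12
Every bag has size at most 4, so the width is 4 − 1 = 3 and tw(G) ≤ 3. For the lower bound: the 4 vertex sets {5,9,10}, {2}, {6}, {1,3,7,14} are disjoint, each induces a connected subgraph, and every pair is joined by at least one edge of G. Contracting each set to a single vertex therefore yields K_{4} as a minor, and since treewidth is minor-monotone, tw(G) ≥ tw(K_{4}) = 3. Therefore the treewidth is 3.

3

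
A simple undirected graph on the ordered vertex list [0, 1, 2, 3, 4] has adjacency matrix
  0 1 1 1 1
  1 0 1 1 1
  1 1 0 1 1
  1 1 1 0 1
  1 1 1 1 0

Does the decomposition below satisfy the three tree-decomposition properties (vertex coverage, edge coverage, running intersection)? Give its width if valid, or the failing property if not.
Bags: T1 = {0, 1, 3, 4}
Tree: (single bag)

No — vertex 2 appears in no bag.

A tree decomposition must satisfy three properties: every vertex lies in some bag; for every edge, both endpoints lie together in some bag; and for every vertex, the bags containing it form a connected subtree. Here vertex 2 appears in no bag, so the decomposition is invalid.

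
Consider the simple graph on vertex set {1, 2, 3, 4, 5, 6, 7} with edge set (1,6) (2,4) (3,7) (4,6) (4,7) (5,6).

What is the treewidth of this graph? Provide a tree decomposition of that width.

Every bag has size at most 2, so the width is 2 − 1 = 1 and tw(G) ≤ 1. G has an edge, so its treewidth is at least 1. Combining the bounds, tw(G) = 1.

Treewidth 1.
One such decomposition:
Bags: B1 = {4, 6}  B2 = {5, 6}  B3 = {2, 4}  B4 = {4, 7}  B5 = {1, 6}  B6 = {3, 7}
Tree: B1–B2, B1–B3, B1–B4, B1–B5, B4–B6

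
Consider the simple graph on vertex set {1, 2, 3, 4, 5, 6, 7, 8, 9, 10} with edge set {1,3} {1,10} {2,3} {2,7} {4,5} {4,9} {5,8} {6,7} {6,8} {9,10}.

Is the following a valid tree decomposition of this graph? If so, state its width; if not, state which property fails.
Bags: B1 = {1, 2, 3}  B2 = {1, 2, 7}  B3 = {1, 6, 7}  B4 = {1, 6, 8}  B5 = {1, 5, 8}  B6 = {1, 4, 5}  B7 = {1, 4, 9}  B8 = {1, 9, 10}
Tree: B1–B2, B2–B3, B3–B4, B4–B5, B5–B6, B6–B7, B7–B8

Checking the three conditions: (i) the bags cover all of {1, 2, 3, 4, 5, 6, 7, 8, 9, 10}; (ii) for each edge, some bag contains both endpoints; (iii) the bags containing any fixed vertex form a subtree. All hold, so the decomposition is valid with width 3 − 1 = 2.

Yes; width 2.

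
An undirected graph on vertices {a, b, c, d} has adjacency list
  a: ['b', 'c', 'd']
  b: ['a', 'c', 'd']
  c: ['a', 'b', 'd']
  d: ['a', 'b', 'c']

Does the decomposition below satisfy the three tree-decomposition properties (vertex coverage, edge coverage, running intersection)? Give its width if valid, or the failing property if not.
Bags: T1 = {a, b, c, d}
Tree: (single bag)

Yes; width 3.

Checking the three conditions: (i) the bags cover all of {a, b, c, d}; (ii) for each edge, some bag contains both endpoints; (iii) the bags containing any fixed vertex form a subtree. All hold, so the decomposition is valid with width 4 − 1 = 3.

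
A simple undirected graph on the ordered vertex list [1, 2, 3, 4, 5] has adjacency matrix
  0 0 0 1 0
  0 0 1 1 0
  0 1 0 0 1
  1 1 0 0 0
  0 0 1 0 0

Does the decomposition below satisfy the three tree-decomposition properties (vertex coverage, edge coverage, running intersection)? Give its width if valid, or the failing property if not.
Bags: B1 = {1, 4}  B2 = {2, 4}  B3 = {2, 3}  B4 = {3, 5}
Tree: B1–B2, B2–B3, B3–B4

Every vertex of G appears in some bag (union = {1, 2, 3, 4, 5}); every edge is covered by a bag; and for each vertex v the set of bags containing v is connected in the bag tree. The decomposition is therefore valid. The largest bag has 2 vertices, so the width is 1.

Yes; width 1.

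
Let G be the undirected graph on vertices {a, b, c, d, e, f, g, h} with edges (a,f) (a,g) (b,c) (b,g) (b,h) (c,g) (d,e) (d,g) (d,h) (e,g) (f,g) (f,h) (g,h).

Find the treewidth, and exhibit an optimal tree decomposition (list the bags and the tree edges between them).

The largest bag has 3 vertices, giving width 2; this decomposition certifies tw(G) ≤ 2. On the other hand G contains the 3-clique {d, e, g}. A clique must lie in a single bag of any decomposition, so no decomposition can have width below 2. Therefore the treewidth is 2.

Treewidth 2.
One such decomposition:
Bags: B1 = {f, g, h}  B2 = {b, g, h}  B3 = {a, f, g}  B4 = {d, g, h}  B5 = {d, e, g}  B6 = {b, c, g}
Tree: B1–B2, B1–B3, B2–B4, B4–B5, B2–B6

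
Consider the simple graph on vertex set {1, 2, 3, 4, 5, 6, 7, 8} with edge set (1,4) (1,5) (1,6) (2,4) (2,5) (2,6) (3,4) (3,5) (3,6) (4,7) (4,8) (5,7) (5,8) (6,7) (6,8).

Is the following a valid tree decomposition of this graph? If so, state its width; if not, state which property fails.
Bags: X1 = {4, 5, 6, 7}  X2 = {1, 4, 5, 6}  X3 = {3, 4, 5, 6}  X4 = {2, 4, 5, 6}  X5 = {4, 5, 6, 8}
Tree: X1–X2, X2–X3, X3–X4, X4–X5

Vertex coverage: the bags together contain {1, 2, 3, 4, 5, 6, 7, 8}, the full vertex set. Edge coverage: each edge of G has both endpoints in at least one bag. Running intersection: for every vertex, the bags containing it form a connected subtree. All three properties hold, so this is a valid tree decomposition of width max|bag| − 1 = 3, and hence tw(G) ≤ 3.

Yes; width 3.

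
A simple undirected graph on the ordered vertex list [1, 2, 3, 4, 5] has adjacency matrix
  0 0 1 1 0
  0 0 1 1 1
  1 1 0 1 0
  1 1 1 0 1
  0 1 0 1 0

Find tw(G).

A width-2 tree decomposition is:
Bags: B1 = {2, 4, 5}  B2 = {2, 3, 4}  B3 = {1, 3, 4}
Tree: B1–B2, B2–B3
Every bag has size at most 3, so the width is 3 − 1 = 2 and tw(G) ≤ 2. For the lower bound, the 3 vertices {1, 3, 4} are pairwise adjacent, and any tree decomposition puts a clique entirely inside one bag — forcing width ≥ 2. Therefore the treewidth is 2.

2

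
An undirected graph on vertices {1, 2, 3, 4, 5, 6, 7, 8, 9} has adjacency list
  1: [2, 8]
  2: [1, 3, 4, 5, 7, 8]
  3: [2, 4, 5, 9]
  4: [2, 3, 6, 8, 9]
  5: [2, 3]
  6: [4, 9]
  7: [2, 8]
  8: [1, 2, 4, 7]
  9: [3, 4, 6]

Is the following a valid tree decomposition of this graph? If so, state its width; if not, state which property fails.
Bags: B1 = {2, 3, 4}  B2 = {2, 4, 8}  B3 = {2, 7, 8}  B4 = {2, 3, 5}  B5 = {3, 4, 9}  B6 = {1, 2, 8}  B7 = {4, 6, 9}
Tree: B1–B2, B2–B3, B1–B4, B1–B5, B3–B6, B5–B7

Checking the three conditions: (i) the bags cover all of {1, 2, 3, 4, 5, 6, 7, 8, 9}; (ii) for each edge, some bag contains both endpoints; (iii) the bags containing any fixed vertex form a subtree. All hold, so the decomposition is valid with width 3 − 1 = 2.

Yes; width 2.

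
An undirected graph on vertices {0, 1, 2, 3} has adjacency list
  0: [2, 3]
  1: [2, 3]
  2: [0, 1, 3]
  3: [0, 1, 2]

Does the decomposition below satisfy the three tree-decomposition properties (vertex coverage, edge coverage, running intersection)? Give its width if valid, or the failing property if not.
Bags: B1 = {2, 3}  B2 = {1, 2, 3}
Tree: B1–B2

No — vertex 0 appears in no bag.

A tree decomposition must satisfy three properties: every vertex lies in some bag; for every edge, both endpoints lie together in some bag; and for every vertex, the bags containing it form a connected subtree. Here vertex 0 appears in no bag, so the decomposition is invalid.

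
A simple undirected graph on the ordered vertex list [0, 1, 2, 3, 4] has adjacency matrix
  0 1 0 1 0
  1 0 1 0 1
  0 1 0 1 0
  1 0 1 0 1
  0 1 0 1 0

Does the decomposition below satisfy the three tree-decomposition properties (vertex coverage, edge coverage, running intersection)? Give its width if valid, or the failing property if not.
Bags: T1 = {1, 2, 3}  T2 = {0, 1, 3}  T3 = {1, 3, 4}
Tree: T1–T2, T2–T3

Yes; width 2.

Vertex coverage: the bags together contain {0, 1, 2, 3, 4}, the full vertex set. Edge coverage: each edge of G has both endpoints in at least one bag. Running intersection: for every vertex, the bags containing it form a connected subtree. All three properties hold, so this is a valid tree decomposition of width max|bag| − 1 = 2, and hence tw(G) ≤ 2.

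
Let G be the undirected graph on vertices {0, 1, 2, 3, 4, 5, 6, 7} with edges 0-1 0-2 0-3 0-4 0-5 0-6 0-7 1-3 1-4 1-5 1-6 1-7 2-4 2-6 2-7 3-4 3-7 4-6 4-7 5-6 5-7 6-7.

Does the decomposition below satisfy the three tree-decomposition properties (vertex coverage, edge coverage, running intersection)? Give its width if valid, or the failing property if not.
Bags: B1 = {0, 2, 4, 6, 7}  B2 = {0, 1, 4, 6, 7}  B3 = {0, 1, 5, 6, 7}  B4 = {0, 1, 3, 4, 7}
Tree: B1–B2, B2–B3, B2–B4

Every vertex of G appears in some bag (union = {0, 1, 2, 3, 4, 5, 6, 7}); every edge is covered by a bag; and for each vertex v the set of bags containing v is connected in the bag tree. The decomposition is therefore valid. The largest bag has 5 vertices, so the width is 4.

Yes; width 4.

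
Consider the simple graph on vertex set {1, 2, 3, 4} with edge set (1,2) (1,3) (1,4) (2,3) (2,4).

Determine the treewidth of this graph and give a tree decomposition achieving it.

Treewidth 2.
One optimal decomposition is:
Bags: B1 = {1, 2, 3}  B2 = {1, 2, 4}
Tree: B1–B2

Each bag holds 3 vertices, so the decomposition has width 2, which upper-bounds the treewidth. For the lower bound, the 3 vertices {1, 2, 3} are pairwise adjacent, and any tree decomposition puts a clique entirely inside one bag — forcing width ≥ 2. Therefore the treewidth is 2.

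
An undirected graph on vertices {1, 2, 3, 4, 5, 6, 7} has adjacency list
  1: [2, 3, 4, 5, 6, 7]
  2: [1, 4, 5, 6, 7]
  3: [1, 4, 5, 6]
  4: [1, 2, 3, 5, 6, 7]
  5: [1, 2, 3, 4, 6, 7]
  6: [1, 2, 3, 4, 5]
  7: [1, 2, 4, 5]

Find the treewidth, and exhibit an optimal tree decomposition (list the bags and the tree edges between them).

Each bag holds 5 vertices, so the decomposition has width 4, which upper-bounds the treewidth. For the lower bound, the 5 vertices {1, 2, 4, 5, 6} are pairwise adjacent, and any tree decomposition puts a clique entirely inside one bag — forcing width ≥ 4. The upper and lower bounds meet at 4, so that is the treewidth.

Treewidth 4.
One optimal decomposition is:
Bags: B1 = {1, 2, 4, 5, 6}  B2 = {1, 3, 4, 5, 6}  B3 = {1, 2, 4, 5, 7}
Tree: B1–B2, B1–B3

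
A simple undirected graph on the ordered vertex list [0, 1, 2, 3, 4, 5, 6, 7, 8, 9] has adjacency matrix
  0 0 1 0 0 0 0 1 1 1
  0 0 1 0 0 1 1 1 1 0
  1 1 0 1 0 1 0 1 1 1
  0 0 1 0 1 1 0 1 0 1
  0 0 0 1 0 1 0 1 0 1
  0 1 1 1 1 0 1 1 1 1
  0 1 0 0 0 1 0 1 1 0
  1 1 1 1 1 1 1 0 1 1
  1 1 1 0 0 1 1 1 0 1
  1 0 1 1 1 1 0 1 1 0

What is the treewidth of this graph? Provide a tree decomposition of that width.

The largest bag has 5 vertices, giving width 4; this decomposition certifies tw(G) ≤ 4. On the other hand G contains the 5-clique {0, 2, 7, 8, 9}. A clique must lie in a single bag of any decomposition, so no decomposition can have width below 4. Therefore the treewidth is 4.

Treewidth 4.
One such decomposition:
Bags: B1 = {2, 5, 7, 8, 9}  B2 = {2, 3, 5, 7, 9}  B3 = {3, 4, 5, 7, 9}  B4 = {1, 2, 5, 7, 8}  B5 = {0, 2, 7, 8, 9}  B6 = {1, 5, 6, 7, 8}
Tree: B1–B2, B2–B3, B1–B4, B1–B5, B4–B6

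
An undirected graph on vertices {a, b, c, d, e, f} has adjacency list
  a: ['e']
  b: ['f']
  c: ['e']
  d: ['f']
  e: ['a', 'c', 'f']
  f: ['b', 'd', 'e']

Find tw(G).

1

A width-1 tree decomposition is:
Bags: B1 = {d, f}  B2 = {e, f}  B3 = {a, e}  B4 = {b, f}  B5 = {c, e}
Tree: B1–B2, B2–B3, B2–B4, B2–B5
Each bag holds 2 vertices, so the decomposition has width 1, which upper-bounds the treewidth. Any graph with an edge has treewidth ≥ 1, and G has the edge d–f. Combining the bounds, tw(G) = 1.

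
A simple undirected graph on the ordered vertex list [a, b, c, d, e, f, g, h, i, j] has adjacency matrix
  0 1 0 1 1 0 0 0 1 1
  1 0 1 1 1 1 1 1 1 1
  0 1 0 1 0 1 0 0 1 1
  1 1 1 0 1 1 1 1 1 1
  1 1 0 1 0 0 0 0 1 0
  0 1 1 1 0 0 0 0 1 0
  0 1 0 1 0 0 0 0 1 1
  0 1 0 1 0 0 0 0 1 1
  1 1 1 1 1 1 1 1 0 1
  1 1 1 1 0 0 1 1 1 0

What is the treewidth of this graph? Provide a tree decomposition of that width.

Treewidth 4.
One optimal decomposition is:
Bags: B1 = {b, d, g, i, j}  B2 = {b, d, h, i, j}  B3 = {b, c, d, i, j}  B4 = {a, b, d, i, j}  B5 = {a, b, d, e, i}  B6 = {b, c, d, f, i}
Tree: B1–B2, B1–B3, B2–B4, B4–B5, B3–B6

The largest bag has 5 vertices, giving width 4; this decomposition certifies tw(G) ≤ 4. Conversely, {b, d, g, i, j} is a clique of size 5, and the vertices of any clique must share a bag in every tree decomposition; so some bag has ≥ 5 vertices and tw(G) ≥ 4. Hence tw(G) = 4 exactly.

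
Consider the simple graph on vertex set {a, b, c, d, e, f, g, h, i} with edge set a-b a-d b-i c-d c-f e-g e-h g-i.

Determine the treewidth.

A width-1 tree decomposition is:
Bags: B1 = {c, f}  B2 = {c, d}  B3 = {a, d}  B4 = {a, b}  B5 = {b, i}  B6 = {g, i}  B7 = {e, g}  B8 = {e, h}
Tree: B1–B2, B2–B3, B3–B4, B4–B5, B5–B6, B6–B7, B7–B8
Each bag holds 2 vertices, so the decomposition has width 1, which upper-bounds the treewidth. Any graph with an edge has treewidth ≥ 1, and G has the edge f–c. Hence tw(G) = 1 exactly.

1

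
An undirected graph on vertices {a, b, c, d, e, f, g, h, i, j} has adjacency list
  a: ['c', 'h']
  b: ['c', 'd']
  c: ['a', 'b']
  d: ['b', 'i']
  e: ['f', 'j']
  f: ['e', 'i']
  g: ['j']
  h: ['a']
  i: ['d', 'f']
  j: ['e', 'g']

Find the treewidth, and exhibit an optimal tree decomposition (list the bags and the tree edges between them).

Every bag has size at most 2, so the width is 2 − 1 = 1 and tw(G) ≤ 1. Since G has at least one edge (e.g. h–a), it is not an edgeless graph, so tw(G) ≥ 1. The upper and lower bounds meet at 1, so that is the treewidth.

Treewidth 1.
One such decomposition:
Bags: B1 = {a, h}  B2 = {a, c}  B3 = {b, c}  B4 = {b, d}  B5 = {d, i}  B6 = {f, i}  B7 = {e, f}  B8 = {e, j}  B9 = {g, j}
Tree: B1–B2, B2–B3, B3–B4, B4–B5, B5–B6, B6–B7, B7–B8, B8–B9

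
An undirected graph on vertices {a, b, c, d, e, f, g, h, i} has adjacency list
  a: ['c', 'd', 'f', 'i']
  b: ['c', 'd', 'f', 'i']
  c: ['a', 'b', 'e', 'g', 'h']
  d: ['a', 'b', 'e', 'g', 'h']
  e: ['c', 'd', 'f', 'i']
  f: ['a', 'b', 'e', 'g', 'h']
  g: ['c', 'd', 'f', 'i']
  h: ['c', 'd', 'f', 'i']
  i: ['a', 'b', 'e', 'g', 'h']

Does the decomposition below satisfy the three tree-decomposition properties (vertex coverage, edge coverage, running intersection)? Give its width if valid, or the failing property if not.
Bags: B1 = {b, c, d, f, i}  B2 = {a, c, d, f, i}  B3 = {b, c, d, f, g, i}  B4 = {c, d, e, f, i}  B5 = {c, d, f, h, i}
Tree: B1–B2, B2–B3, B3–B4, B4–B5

A tree decomposition must satisfy three properties: every vertex lies in some bag; for every edge, both endpoints lie together in some bag; and for every vertex, the bags containing it form a connected subtree. Here bags containing vertex b are not connected in the tree, so the decomposition is invalid.

No — bags containing vertex b are not connected in the tree.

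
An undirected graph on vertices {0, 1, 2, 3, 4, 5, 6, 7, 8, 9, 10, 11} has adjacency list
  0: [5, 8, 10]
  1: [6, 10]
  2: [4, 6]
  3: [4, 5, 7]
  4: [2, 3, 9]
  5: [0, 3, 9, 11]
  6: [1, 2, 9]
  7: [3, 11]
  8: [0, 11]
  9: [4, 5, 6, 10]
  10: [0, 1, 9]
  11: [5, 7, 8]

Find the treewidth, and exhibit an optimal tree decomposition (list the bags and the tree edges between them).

Treewidth 3.
Bags: B1 = {3, 7, 8, 11}  B2 = {3, 5, 8, 11}  B3 = {0, 3, 5, 8}  B4 = {0, 3, 4, 5}  B5 = {0, 4, 5, 9}  B6 = {0, 4, 9, 10}  B7 = {2, 4, 9, 10}  B8 = {2, 6, 9, 10}  B9 = {1, 2, 6, 10}
Tree: B1–B2, B2–B3, B3–B4, B4–B5, B5–B6, B6–B7, B7–B8, B8–B9

Every bag has size at most 4, so the width is 4 − 1 = 3 and tw(G) ≤ 3. For the lower bound: the 4 vertex sets {7,8,11}, {3}, {5}, {0,4,9,10} are disjoint, each induces a connected subgraph, and every pair is joined by at least one edge of G. Contracting each set to a single vertex therefore yields K_{4} as a minor, and since treewidth is minor-monotone, tw(G) ≥ tw(K_{4}) = 3. The upper and lower bounds meet at 3, so that is the treewidth.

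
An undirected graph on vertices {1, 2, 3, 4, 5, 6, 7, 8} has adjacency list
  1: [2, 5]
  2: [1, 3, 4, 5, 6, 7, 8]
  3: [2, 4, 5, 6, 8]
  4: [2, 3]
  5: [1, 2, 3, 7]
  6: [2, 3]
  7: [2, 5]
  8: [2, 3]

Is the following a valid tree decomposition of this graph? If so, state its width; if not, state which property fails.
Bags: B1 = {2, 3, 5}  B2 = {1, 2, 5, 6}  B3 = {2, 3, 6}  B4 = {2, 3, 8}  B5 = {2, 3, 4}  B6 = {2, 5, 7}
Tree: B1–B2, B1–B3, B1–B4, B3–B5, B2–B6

No — bags containing vertex 6 are not connected in the tree.

A tree decomposition must satisfy three properties: every vertex lies in some bag; for every edge, both endpoints lie together in some bag; and for every vertex, the bags containing it form a connected subtree. Here bags containing vertex 6 are not connected in the tree, so the decomposition is invalid.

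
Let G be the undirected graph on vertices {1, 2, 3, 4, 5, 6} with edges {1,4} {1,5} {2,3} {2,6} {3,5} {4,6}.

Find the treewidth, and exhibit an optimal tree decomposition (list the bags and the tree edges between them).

The largest bag has 3 vertices, giving width 2; this decomposition certifies tw(G) ≤ 2. For the lower bound, G contains the cycle 6–2–3–5–1–4–6, so G is not a forest; only forests have treewidth ≤ 1, hence tw(G) ≥ 2. Combining the bounds, tw(G) = 2.

Treewidth 2.
One optimal decomposition is:
Bags: B1 = {2, 3, 6}  B2 = {3, 5, 6}  B3 = {1, 5, 6}  B4 = {1, 4, 6}
Tree: B1–B2, B2–B3, B3–B4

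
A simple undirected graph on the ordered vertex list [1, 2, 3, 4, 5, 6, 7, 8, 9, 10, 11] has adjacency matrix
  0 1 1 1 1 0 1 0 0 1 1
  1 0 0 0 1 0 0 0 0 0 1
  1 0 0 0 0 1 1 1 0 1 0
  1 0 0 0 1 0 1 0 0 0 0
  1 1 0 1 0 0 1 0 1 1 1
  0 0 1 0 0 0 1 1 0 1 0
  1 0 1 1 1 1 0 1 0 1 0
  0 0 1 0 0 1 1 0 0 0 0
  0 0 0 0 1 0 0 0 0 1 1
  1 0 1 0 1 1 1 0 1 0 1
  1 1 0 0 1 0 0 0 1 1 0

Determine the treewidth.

3

A width-3 tree decomposition is:
Bags: B1 = {5, 9, 10, 11}  B2 = {1, 5, 10, 11}  B3 = {1, 5, 7, 10}  B4 = {1, 2, 5, 11}  B5 = {1, 3, 7, 10}  B6 = {1, 4, 5, 7}  B7 = {3, 6, 7, 10}  B8 = {3, 6, 7, 8}
Tree: B1–B2, B2–B3, B2–B4, B3–B5, B3–B6, B5–B7, B7–B8
Every bag has size at most 4, so the width is 4 − 1 = 3 and tw(G) ≤ 3. On the other hand G contains the 4-clique {3, 6, 7, 8}. A clique must lie in a single bag of any decomposition, so no decomposition can have width below 3. The upper and lower bounds meet at 3, so that is the treewidth.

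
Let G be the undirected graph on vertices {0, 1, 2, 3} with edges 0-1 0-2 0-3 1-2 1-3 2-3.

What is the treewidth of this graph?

A width-3 tree decomposition is:
Bags: B1 = {0, 1, 2, 3}
Tree: (single bag)
With just one bag of size 4, the width is 4 − 1 = 3, so tw(G) ≤ 3. For the lower bound, the 4 vertices {0, 1, 2, 3} are pairwise adjacent, and any tree decomposition puts a clique entirely inside one bag — forcing width ≥ 3. The upper and lower bounds meet at 3, so that is the treewidth.

3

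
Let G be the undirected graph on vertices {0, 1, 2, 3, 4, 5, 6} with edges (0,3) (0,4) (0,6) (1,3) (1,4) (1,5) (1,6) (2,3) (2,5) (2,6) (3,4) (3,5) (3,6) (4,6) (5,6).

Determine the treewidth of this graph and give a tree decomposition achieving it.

Every bag has size at most 4, so the width is 4 − 1 = 3 and tw(G) ≤ 3. For the lower bound, the 4 vertices {0, 3, 4, 6} are pairwise adjacent, and any tree decomposition puts a clique entirely inside one bag — forcing width ≥ 3. Therefore the treewidth is 3.

Treewidth 3.
One such decomposition:
Bags: B1 = {2, 3, 5, 6}  B2 = {1, 3, 5, 6}  B3 = {1, 3, 4, 6}  B4 = {0, 3, 4, 6}
Tree: B1–B2, B2–B3, B3–B4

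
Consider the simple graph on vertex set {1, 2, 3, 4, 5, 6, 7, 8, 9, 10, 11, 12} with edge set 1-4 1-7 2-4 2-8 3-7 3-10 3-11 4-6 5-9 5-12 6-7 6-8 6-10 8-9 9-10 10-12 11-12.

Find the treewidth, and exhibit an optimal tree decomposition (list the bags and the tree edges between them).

Every bag has size at most 4, so the width is 4 − 1 = 3 and tw(G) ≤ 3. For the lower bound: the 4 vertex sets {1,2,4}, {7}, {6}, {3,8,9,10} are disjoint, each induces a connected subgraph, and every pair is joined by at least one edge of G. Contracting each set to a single vertex therefore yields K_{4} as a minor, and since treewidth is minor-monotone, tw(G) ≥ tw(K_{4}) = 3. Combining the bounds, tw(G) = 3.

Treewidth 3.
One such decomposition:
Bags: B1 = {1, 2, 4, 7}  B2 = {2, 4, 6, 7}  B3 = {2, 6, 7, 8}  B4 = {3, 6, 7, 8}  B5 = {3, 6, 8, 10}  B6 = {3, 8, 9, 10}  B7 = {3, 9, 10, 11}  B8 = {9, 10, 11, 12}  B9 = {5, 9, 11, 12}
Tree: B1–B2, B2–B3, B3–B4, B4–B5, B5–B6, B6–B7, B7–B8, B8–B9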